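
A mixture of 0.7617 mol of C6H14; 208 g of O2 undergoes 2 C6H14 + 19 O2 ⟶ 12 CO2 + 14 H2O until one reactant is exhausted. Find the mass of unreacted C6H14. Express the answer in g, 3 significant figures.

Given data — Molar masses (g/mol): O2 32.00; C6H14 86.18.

n(C6H14) = 0.7617 mol
n(O2) = 208.0 / 32.00 = 6.500 mol
n/ν for C6H14 = 0.7617/2 = 0.3809
n/ν for O2 = 6.500/19 = 0.3421
Smallest n/ν is O2 → limiting reagent.
C6H14 consumed = (2/19) × 6.500 = 0.6842 mol
C6H14 remaining = 0.7617 − 0.6842 = 0.07750 mol
mass = 0.07750 × 86.18 = 6.679 g

6.68 g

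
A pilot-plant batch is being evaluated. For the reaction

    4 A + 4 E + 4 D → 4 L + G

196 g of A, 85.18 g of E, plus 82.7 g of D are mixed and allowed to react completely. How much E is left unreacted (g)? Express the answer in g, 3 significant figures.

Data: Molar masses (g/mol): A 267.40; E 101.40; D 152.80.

n(A) = 196.0 / 267.40 = 0.7330 mol
n(E) = 85.18 / 101.40 = 0.8400 mol
n(D) = 82.70 / 152.80 = 0.5412 mol
n/ν for A = 0.7330/4 = 0.1833
n/ν for E = 0.8400/4 = 0.2100
n/ν for D = 0.5412/4 = 0.1353
Smallest n/ν is D → limiting reagent.
E consumed = (4/4) × 0.5412 = 0.5412 mol
E remaining = 0.8400 − 0.5412 = 0.2988 mol
mass = 0.2988 × 101.40 = 30.30 g

30.3 g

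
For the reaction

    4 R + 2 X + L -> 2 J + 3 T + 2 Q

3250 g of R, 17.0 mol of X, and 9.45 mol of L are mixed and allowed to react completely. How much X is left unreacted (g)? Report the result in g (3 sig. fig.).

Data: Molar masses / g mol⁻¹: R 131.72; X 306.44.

n(R) = 3250 / 131.72 = 24.67 mol
n(X) = 17.00 mol
n(L) = 9.450 mol
n/ν → R: 6.168, X: 8.500, L: 9.450; R is limiting.
X consumed = (2/4) × 24.67 = 12.34 mol
X remaining = 17.00 − 12.34 = 4.660 mol
mass = 4.660 × 306.44 = 1428 g

1430 g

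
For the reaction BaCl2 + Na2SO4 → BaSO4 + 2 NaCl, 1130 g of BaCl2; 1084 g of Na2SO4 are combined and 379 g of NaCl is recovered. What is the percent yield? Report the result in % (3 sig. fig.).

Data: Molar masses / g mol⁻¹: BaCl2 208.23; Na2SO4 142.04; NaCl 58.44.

59.8 %

n(BaCl2) = 1130 / 208.23 = 5.427 mol
n(Na2SO4) = 1084 / 142.04 = 7.632 mol
n/ν → BaCl2: 5.427, Na2SO4: 7.632; BaCl2 is limiting.
theoretical n(NaCl) = (2/1) × 5.427 = 10.85 mol → 634.1 g
% yield = 379 / 634.1 × 100 = 59.77 %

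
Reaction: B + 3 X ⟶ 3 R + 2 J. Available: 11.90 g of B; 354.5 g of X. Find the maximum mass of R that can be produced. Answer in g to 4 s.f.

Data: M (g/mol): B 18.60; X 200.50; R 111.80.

197.7 g

n(B) = 11.90 / 18.60 = 0.6398 mol
n(X) = 354.5 / 200.50 = 1.768 mol
n/ν for B = 0.6398/1 = 0.6398
n/ν for X = 1.768/3 = 0.5893
Smallest n/ν is X → limiting reagent.
n(R) = (3/3) × 1.768 = 1.768 mol
mass = 1.768 × 111.80 = 197.7 g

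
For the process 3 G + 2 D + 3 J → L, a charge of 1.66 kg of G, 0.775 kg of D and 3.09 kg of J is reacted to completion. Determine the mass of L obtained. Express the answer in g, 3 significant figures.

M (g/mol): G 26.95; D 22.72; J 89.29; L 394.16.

n(G) = 1.660×1000 / 26.95 = 61.60 mol
n(D) = 0.7750×1000 / 22.72 = 34.11 mol
n(J) = 3.090×1000 / 89.29 = 34.61 mol
n/ν → G: 20.53, D: 17.06, J: 11.54; J is limiting.
n(L) = (1/3) × 34.61 = 11.54 mol
mass = 11.54 × 394.16 = 4549 g

4550 g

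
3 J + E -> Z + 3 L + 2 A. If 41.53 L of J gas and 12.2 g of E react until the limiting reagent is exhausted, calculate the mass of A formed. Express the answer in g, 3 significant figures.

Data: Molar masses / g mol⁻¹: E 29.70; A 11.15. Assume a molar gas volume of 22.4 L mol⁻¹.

9.16 g

n(J) = 41.53 / 22.4 = 1.854 mol
n(E) = 12.20 / 29.70 = 0.4108 mol
n/ν → J: 0.6180, E: 0.4108; E is limiting.
n(A) = (2/1) × 0.4108 = 0.8216 mol
mass = 0.8216 × 11.15 = 9.161 g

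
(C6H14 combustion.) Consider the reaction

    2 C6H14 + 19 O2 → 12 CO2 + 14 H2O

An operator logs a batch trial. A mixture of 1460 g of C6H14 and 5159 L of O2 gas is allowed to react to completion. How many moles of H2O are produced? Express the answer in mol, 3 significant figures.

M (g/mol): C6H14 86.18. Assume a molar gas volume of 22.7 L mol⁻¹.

119 mol

n(C6H14) = 1460 / 86.18 = 16.94 mol
n(O2) = 5159 / 22.7 = 227.3 mol
n/ν for C6H14 = 16.94/2 = 8.470
n/ν for O2 = 227.3/19 = 11.96
Smallest n/ν is C6H14 → limiting reagent.
n(H2O) = (14/2) × 16.94 = 118.6 mol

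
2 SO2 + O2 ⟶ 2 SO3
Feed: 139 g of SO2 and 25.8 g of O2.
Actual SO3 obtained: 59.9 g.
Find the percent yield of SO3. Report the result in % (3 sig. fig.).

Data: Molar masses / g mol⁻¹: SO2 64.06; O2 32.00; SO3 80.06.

n(SO2) = 139.0 / 64.06 = 2.170 mol
n(O2) = 25.80 / 32.00 = 0.8063 mol
n/ν for SO2 = 2.170/2 = 1.085
n/ν for O2 = 0.8063/1 = 0.8063
Smallest n/ν is O2 → limiting reagent.
theoretical n(SO3) = (2/1) × 0.8063 = 1.613 mol → 129.1 g
% yield = 59.9 / 129.1 × 100 = 46.40 %

46.4 %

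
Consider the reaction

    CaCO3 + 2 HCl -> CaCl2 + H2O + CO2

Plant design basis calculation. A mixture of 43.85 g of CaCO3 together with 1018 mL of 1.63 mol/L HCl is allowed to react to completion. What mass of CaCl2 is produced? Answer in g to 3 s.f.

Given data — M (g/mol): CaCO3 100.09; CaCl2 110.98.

48.6 g

n(CaCO3) = 43.85 / 100.09 = 0.4381 mol
n(HCl) = 1.63 × 1018/1000 = 1.659 mol
n/ν for CaCO3 = 0.4381/1 = 0.4381
n/ν for HCl = 1.659/2 = 0.8295
Smallest n/ν is CaCO3 → limiting reagent.
n(CaCl2) = (1/1) × 0.4381 = 0.4381 mol
mass = 0.4381 × 110.98 = 48.62 g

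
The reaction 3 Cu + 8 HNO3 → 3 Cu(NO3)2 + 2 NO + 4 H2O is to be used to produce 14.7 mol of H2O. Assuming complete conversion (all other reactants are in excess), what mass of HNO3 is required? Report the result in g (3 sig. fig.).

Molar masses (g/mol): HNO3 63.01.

1850 g

n(H2O) = 14.70 mol
n(HNO3) = (8/4) × 14.70 = 29.40 mol
mass = 29.40 × 63.01 = 1852 g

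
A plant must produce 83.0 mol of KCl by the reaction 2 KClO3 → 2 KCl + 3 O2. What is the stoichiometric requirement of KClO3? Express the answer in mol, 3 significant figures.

83.0 mol

n(KCl) = 83.00 mol
n(KClO3) = (2/2) × 83.00 = 83.00 mol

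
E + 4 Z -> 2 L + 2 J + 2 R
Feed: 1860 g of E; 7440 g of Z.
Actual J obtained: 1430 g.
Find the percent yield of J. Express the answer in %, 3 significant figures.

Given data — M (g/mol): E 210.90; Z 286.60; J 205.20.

n(E) = 1860 / 210.90 = 8.819 mol
n(Z) = 7440 / 286.60 = 25.96 mol
n/ν → E: 8.819, Z: 6.490; Z is limiting.
theoretical n(J) = (2/4) × 25.96 = 12.98 mol → 2663 g
% yield = 1430 / 2663 × 100 = 53.70 %

53.7 %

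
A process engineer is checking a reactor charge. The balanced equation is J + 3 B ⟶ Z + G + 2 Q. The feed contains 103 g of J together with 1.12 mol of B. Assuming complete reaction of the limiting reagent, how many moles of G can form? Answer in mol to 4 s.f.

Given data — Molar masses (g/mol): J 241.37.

0.3733 mol

n(J) = 103.0 / 241.37 = 0.4267 mol
n(B) = 1.120 mol
n/ν → J: 0.4267, B: 0.3733; B is limiting.
n(G) = (1/3) × 1.120 = 0.3733 mol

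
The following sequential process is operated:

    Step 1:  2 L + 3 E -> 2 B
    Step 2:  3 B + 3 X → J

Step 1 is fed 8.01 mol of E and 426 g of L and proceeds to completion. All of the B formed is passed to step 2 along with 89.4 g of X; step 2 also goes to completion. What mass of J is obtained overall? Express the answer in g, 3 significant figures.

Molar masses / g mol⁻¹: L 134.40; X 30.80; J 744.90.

Step 1:
n(E) = 8.010 mol
n(L) = 426.0 / 134.40 = 3.170 mol
n/ν for E = 8.010/3 = 2.670
n/ν for L = 3.170/2 = 1.585
Smallest n/ν is L → limiting reagent.
n(B) produced = (2/2) × 3.170 = 3.170 mol
Step 2:
n(B) available = 3.170 mol
n(X) = 89.40 / 30.80 = 2.903 mol
n/ν for B = 3.170/3 = 1.057
n/ν for X = 2.903/3 = 0.9677
Smallest n/ν is X → limiting reagent.
n(J) = (1/3) × 2.903 = 0.9677 mol
mass = 0.9677 × 744.90 = 720.8 g

721 g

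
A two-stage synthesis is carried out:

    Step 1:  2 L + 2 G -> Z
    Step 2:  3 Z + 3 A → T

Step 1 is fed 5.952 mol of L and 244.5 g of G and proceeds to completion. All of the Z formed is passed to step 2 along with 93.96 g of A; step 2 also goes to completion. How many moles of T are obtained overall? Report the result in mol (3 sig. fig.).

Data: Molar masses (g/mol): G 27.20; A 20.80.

0.992 mol

Step 1:
n(L) = 5.952 mol
n(G) = 244.5 / 27.20 = 8.989 mol
n/ν for L = 5.952/2 = 2.976
n/ν for G = 8.989/2 = 4.495
Smallest n/ν is L → limiting reagent.
n(Z) produced = (1/2) × 5.952 = 2.976 mol
Step 2:
n(Z) available = 2.976 mol
n(A) = 93.96 / 20.80 = 4.517 mol
n/ν for Z = 2.976/3 = 0.9920
n/ν for A = 4.517/3 = 1.506
Smallest n/ν is Z → limiting reagent.
n(T) = (1/3) × 2.976 = 0.9920 mol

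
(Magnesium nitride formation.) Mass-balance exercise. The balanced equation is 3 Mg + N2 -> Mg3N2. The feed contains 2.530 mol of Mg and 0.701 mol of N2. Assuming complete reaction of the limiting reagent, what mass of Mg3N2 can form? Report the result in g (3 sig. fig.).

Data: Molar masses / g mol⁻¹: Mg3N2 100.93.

70.8 g

n(Mg) = 2.530 mol
n(N2) = 0.7010 mol
n/ν for Mg = 2.530/3 = 0.8433
n/ν for N2 = 0.7010/1 = 0.7010
Smallest n/ν is N2 → limiting reagent.
n(Mg3N2) = (1/1) × 0.7010 = 0.7010 mol
mass = 0.7010 × 100.93 = 70.75 g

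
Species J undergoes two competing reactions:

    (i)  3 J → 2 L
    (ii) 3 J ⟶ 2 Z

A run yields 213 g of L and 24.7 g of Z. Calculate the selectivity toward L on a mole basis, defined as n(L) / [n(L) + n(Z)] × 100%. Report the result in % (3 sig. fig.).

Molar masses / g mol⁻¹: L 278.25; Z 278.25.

89.6 %

n(L) = 213 / 278.25 = 0.7655 mol
n(Z) = 24.7 / 278.25 = 0.08877 mol
selectivity = 0.7655/(0.7655+0.08877) × 100 = 89.61 %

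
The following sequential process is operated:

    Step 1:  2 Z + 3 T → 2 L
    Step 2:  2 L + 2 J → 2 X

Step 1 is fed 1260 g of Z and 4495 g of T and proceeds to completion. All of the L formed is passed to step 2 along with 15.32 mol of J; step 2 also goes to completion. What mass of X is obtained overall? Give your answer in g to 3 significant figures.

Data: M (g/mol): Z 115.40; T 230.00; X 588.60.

Step 1:
n(Z) = 1260 / 115.40 = 10.92 mol
n(T) = 4495 / 230.00 = 19.54 mol
n/ν for Z = 10.92/2 = 5.460
n/ν for T = 19.54/3 = 6.513
Smallest n/ν is Z → limiting reagent.
n(L) produced = (2/2) × 10.92 = 10.92 mol
Step 2:
n(L) available = 10.92 mol
n(J) = 15.32 mol
n/ν for L = 10.92/2 = 5.460
n/ν for J = 15.32/2 = 7.660
Smallest n/ν is L → limiting reagent.
n(X) = (2/2) × 10.92 = 10.92 mol
mass = 10.92 × 588.60 = 6428 g

6430 g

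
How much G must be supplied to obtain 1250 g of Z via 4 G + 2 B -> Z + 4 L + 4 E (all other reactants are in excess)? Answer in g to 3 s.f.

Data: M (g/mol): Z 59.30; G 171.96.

n(Z) = 1250 / 59.30 = 21.08 mol
n(G) = (4/1) × 21.08 = 84.32 mol
mass = 84.32 × 171.96 = 14500 g

14500 g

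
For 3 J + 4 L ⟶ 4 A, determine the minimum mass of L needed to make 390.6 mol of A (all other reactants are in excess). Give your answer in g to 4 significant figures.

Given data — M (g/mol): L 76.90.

30040 g

n(A) = 390.6 mol
n(L) = (4/4) × 390.6 = 390.6 mol
mass = 390.6 × 76.90 = 30040 g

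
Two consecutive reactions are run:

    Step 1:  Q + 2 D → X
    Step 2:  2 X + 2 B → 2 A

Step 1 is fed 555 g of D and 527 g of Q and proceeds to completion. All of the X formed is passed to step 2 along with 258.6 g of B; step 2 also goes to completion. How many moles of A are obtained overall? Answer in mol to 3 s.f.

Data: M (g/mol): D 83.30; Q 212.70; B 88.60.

Step 1:
n(D) = 555.0 / 83.30 = 6.663 mol
n(Q) = 527.0 / 212.70 = 2.478 mol
n/ν for D = 6.663/2 = 3.332
n/ν for Q = 2.478/1 = 2.478
Smallest n/ν is Q → limiting reagent.
n(X) produced = (1/1) × 2.478 = 2.478 mol
Step 2:
n(X) available = 2.478 mol
n(B) = 258.6 / 88.60 = 2.919 mol
n/ν for X = 2.478/2 = 1.239
n/ν for B = 2.919/2 = 1.460
Smallest n/ν is X → limiting reagent.
n(A) = (2/2) × 2.478 = 2.478 mol

2.48 mol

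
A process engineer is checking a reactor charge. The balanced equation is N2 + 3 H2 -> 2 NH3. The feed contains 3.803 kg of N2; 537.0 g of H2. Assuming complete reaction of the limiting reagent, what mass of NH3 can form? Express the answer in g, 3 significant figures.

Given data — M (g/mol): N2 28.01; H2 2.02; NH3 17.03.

3020 g

n(N2) = 3.803×1000 / 28.01 = 135.8 mol
n(H2) = 537.0 / 2.02 = 265.8 mol
n/ν for N2 = 135.8/1 = 135.8
n/ν for H2 = 265.8/3 = 88.60
Smallest n/ν is H2 → limiting reagent.
n(NH3) = (2/3) × 265.8 = 177.2 mol
mass = 177.2 × 17.03 = 3018 g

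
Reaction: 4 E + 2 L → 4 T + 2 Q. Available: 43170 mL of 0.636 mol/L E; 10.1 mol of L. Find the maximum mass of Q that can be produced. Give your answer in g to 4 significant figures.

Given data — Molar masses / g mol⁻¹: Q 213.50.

n(E) = 0.636 × 43170/1000 = 27.46 mol
n(L) = 10.10 mol
n/ν for E = 27.46/4 = 6.865
n/ν for L = 10.10/2 = 5.050
Smallest n/ν is L → limiting reagent.
n(Q) = (2/2) × 10.10 = 10.10 mol
mass = 10.10 × 213.50 = 2156 g

2156 g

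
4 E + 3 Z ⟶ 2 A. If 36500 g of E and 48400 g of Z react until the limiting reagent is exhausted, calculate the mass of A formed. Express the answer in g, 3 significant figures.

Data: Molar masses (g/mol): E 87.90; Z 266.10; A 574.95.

69700 g

n(E) = 36500 / 87.90 = 415.2 mol
n(Z) = 48400 / 266.10 = 181.9 mol
n/ν for E = 415.2/4 = 103.8
n/ν for Z = 181.9/3 = 60.63
Smallest n/ν is Z → limiting reagent.
n(A) = (2/3) × 181.9 = 121.3 mol
mass = 121.3 × 574.95 = 69740 g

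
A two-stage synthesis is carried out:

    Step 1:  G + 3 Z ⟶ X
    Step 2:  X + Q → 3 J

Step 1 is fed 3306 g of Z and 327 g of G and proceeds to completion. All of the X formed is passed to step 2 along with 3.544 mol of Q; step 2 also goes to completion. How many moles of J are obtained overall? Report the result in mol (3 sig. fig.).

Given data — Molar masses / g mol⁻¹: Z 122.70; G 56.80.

10.6 mol

Step 1:
n(Z) = 3306 / 122.70 = 26.94 mol
n(G) = 327.0 / 56.80 = 5.757 mol
n/ν for Z = 26.94/3 = 8.980
n/ν for G = 5.757/1 = 5.757
Smallest n/ν is G → limiting reagent.
n(X) produced = (1/1) × 5.757 = 5.757 mol
Step 2:
n(X) available = 5.757 mol
n(Q) = 3.544 mol
n/ν for X = 5.757/1 = 5.757
n/ν for Q = 3.544/1 = 3.544
Smallest n/ν is Q → limiting reagent.
n(J) = (3/1) × 3.544 = 10.63 mol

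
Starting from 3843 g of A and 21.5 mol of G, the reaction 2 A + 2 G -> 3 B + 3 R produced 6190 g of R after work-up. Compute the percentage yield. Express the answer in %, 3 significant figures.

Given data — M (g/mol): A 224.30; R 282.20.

85.3 %

n(A) = 3843 / 224.30 = 17.13 mol
n(G) = 21.50 mol
n/ν → A: 8.565, G: 10.75; A is limiting.
theoretical n(R) = (3/2) × 17.13 = 25.70 mol → 7253 g
% yield = 6190 / 7253 × 100 = 85.34 %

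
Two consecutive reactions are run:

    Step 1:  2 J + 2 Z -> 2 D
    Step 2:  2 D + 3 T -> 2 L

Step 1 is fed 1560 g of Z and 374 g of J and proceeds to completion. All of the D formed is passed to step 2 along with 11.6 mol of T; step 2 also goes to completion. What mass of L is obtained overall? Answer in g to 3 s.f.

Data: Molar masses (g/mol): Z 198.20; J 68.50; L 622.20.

3400 g

Step 1:
n(Z) = 1560 / 198.20 = 7.871 mol
n(J) = 374.0 / 68.50 = 5.460 mol
n/ν → Z: 3.936, J: 2.730; J is limiting.
n(D) produced = (2/2) × 5.460 = 5.460 mol
Step 2:
n(D) available = 5.460 mol
n(T) = 11.60 mol
n/ν → D: 2.730, T: 3.867; D is limiting.
n(L) = (2/2) × 5.460 = 5.460 mol
mass = 5.460 × 622.20 = 3397 g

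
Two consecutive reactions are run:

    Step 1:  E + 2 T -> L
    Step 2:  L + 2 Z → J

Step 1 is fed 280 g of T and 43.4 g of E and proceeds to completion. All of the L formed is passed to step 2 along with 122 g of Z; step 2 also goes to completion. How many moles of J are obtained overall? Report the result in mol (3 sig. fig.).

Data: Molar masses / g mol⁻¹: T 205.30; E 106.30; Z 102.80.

0.408 mol

Step 1:
n(T) = 280.0 / 205.30 = 1.364 mol
n(E) = 43.40 / 106.30 = 0.4083 mol
n/ν for T = 1.364/2 = 0.6820
n/ν for E = 0.4083/1 = 0.4083
Smallest n/ν is E → limiting reagent.
n(L) produced = (1/1) × 0.4083 = 0.4083 mol
Step 2:
n(L) available = 0.4083 mol
n(Z) = 122.0 / 102.80 = 1.187 mol
n/ν for L = 0.4083/1 = 0.4083
n/ν for Z = 1.187/2 = 0.5935
Smallest n/ν is L → limiting reagent.
n(J) = (1/1) × 0.4083 = 0.4083 mol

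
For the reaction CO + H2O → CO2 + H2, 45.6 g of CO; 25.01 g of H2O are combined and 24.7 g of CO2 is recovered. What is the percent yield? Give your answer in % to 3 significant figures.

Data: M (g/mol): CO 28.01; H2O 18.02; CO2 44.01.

n(CO) = 45.60 / 28.01 = 1.628 mol
n(H2O) = 25.01 / 18.02 = 1.388 mol
n/ν for CO = 1.628/1 = 1.628
n/ν for H2O = 1.388/1 = 1.388
Smallest n/ν is H2O → limiting reagent.
theoretical n(CO2) = (1/1) × 1.388 = 1.388 mol → 61.09 g
% yield = 24.7 / 61.09 × 100 = 40.43 %

40.4 %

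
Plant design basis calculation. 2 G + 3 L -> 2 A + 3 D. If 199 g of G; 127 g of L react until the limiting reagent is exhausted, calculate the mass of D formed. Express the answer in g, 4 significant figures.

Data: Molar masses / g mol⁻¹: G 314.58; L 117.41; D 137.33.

n(G) = 199.0 / 314.58 = 0.6326 mol
n(L) = 127.0 / 117.41 = 1.082 mol
n/ν for G = 0.6326/2 = 0.3163
n/ν for L = 1.082/3 = 0.3607
Smallest n/ν is G → limiting reagent.
n(D) = (3/2) × 0.6326 = 0.9489 mol
mass = 0.9489 × 137.33 = 130.3 g

130.3 g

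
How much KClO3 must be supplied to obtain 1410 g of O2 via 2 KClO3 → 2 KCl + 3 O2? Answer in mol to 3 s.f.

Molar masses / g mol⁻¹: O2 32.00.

n(O2) = 1410 / 32.00 = 44.06 mol
n(KClO3) = (2/3) × 44.06 = 29.37 mol

29.4 mol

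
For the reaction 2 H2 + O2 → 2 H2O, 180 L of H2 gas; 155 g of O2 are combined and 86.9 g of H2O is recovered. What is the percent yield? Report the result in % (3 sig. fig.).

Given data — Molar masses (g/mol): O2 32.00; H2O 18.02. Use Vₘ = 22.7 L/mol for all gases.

n(H2) = 180.0 / 22.7 = 7.930 mol
n(O2) = 155.0 / 32.00 = 4.844 mol
n/ν for H2 = 7.930/2 = 3.965
n/ν for O2 = 4.844/1 = 4.844
Smallest n/ν is H2 → limiting reagent.
theoretical n(H2O) = (2/2) × 7.930 = 7.930 mol → 142.9 g
% yield = 86.9 / 142.9 × 100 = 60.81 %

60.8 %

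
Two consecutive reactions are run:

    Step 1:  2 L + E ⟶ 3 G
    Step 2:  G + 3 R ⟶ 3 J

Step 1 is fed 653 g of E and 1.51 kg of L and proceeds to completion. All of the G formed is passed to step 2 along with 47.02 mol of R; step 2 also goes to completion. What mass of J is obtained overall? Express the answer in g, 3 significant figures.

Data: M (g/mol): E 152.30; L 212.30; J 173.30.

Step 1:
n(E) = 653.0 / 152.30 = 4.288 mol
n(L) = 1.510×1000 / 212.30 = 7.113 mol
n/ν → E: 4.288, L: 3.557; L is limiting.
n(G) produced = (3/2) × 7.113 = 10.67 mol
Step 2:
n(G) available = 10.67 mol
n(R) = 47.02 mol
n/ν → G: 10.67, R: 15.67; G is limiting.
n(J) = (3/1) × 10.67 = 32.01 mol
mass = 32.01 × 173.30 = 5547 g

5550 g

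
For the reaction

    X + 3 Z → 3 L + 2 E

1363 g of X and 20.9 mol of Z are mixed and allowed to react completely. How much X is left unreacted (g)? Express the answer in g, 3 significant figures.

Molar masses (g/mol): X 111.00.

n(X) = 1363 / 111.00 = 12.28 mol
n(Z) = 20.90 mol
n/ν for X = 12.28/1 = 12.28
n/ν for Z = 20.90/3 = 6.967
Smallest n/ν is Z → limiting reagent.
X consumed = (1/3) × 20.90 = 6.967 mol
X remaining = 12.28 − 6.967 = 5.313 mol
mass = 5.313 × 111.00 = 589.7 g

590 g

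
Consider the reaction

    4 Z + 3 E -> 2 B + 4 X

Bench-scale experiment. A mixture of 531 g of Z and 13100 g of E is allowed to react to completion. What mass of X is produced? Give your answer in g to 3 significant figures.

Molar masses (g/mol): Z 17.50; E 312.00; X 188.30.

5710 g

n(Z) = 531.0 / 17.50 = 30.34 mol
n(E) = 13100 / 312.00 = 41.99 mol
n/ν for Z = 30.34/4 = 7.585
n/ν for E = 41.99/3 = 14.00
Smallest n/ν is Z → limiting reagent.
n(X) = (4/4) × 30.34 = 30.34 mol
mass = 30.34 × 188.30 = 5713 g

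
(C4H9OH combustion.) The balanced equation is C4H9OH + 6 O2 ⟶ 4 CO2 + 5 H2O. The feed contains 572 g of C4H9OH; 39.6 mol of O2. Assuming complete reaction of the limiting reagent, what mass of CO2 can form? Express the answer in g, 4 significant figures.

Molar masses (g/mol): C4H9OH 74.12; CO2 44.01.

n(C4H9OH) = 572.0 / 74.12 = 7.717 mol
n(O2) = 39.60 mol
n/ν for C4H9OH = 7.717/1 = 7.717
n/ν for O2 = 39.60/6 = 6.600
Smallest n/ν is O2 → limiting reagent.
n(CO2) = (4/6) × 39.60 = 26.40 mol
mass = 26.40 × 44.01 = 1162 g

1162 g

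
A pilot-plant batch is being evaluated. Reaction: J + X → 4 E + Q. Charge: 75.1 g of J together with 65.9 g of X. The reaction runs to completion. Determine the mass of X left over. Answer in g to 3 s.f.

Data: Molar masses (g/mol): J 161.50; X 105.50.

16.8 g

n(J) = 75.10 / 161.50 = 0.4650 mol
n(X) = 65.90 / 105.50 = 0.6246 mol
n/ν for J = 0.4650/1 = 0.4650
n/ν for X = 0.6246/1 = 0.6246
Smallest n/ν is J → limiting reagent.
X consumed = (1/1) × 0.4650 = 0.4650 mol
X remaining = 0.6246 − 0.4650 = 0.1596 mol
mass = 0.1596 × 105.50 = 16.84 g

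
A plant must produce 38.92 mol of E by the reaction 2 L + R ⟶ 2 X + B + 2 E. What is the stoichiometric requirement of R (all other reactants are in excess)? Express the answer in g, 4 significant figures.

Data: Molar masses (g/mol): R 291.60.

5675 g

n(E) = 38.92 mol
n(R) = (1/2) × 38.92 = 19.46 mol
mass = 19.46 × 291.60 = 5675 g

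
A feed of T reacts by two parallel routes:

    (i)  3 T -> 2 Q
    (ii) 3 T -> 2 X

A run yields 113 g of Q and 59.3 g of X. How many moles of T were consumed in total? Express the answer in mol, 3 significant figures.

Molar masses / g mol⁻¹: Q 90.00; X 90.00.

2.87 mol

n(Q) = 113 / 90.00 = 1.256 mol
n(X) = 59.3 / 90.00 = 0.6589 mol
n(T) via (i) = (3/2)×1.256 = 1.884 mol
n(T) via (ii) = (3/2)×0.6589 = 0.9884 mol
total n(T) = 1.884 + 0.9884 = 2.872 mol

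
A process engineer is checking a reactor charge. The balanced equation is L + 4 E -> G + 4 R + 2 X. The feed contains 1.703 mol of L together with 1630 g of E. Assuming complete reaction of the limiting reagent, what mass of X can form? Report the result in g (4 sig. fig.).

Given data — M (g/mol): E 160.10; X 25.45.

86.68 g

n(L) = 1.703 mol
n(E) = 1630 / 160.10 = 10.18 mol
n/ν for L = 1.703/1 = 1.703
n/ν for E = 10.18/4 = 2.545
Smallest n/ν is L → limiting reagent.
n(X) = (2/1) × 1.703 = 3.406 mol
mass = 3.406 × 25.45 = 86.68 g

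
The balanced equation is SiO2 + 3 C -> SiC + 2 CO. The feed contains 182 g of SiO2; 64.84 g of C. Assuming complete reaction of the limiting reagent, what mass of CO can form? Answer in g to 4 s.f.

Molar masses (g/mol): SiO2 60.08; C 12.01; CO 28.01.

100.8 g

n(SiO2) = 182.0 / 60.08 = 3.029 mol
n(C) = 64.84 / 12.01 = 5.399 mol
n/ν for SiO2 = 3.029/1 = 3.029
n/ν for C = 5.399/3 = 1.800
Smallest n/ν is C → limiting reagent.
n(CO) = (2/3) × 5.399 = 3.599 mol
mass = 3.599 × 28.01 = 100.8 g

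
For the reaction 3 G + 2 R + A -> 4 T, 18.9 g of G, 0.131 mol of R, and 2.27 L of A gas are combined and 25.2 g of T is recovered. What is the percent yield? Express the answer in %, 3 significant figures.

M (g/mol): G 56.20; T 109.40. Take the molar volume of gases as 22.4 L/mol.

87.9 %

n(G) = 18.90 / 56.20 = 0.3363 mol
n(R) = 0.1310 mol
n(A) = 2.270 / 22.4 = 0.1013 mol
n/ν → G: 0.1121, R: 0.06550, A: 0.1013; R is limiting.
theoretical n(T) = (4/2) × 0.1310 = 0.2620 mol → 28.66 g
% yield = 25.2 / 28.66 × 100 = 87.93 %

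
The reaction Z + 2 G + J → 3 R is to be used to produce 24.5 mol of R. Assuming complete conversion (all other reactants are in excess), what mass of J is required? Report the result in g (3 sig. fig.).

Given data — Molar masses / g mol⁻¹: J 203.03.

n(R) = 24.50 mol
n(J) = (1/3) × 24.50 = 8.167 mol
mass = 8.167 × 203.03 = 1658 g

1660 g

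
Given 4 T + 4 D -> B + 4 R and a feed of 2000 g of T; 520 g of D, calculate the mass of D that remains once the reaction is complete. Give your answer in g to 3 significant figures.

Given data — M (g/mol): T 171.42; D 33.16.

n(T) = 2000 / 171.42 = 11.67 mol
n(D) = 520.0 / 33.16 = 15.68 mol
n/ν for T = 11.67/4 = 2.918
n/ν for D = 15.68/4 = 3.920
Smallest n/ν is T → limiting reagent.
D consumed = (4/4) × 11.67 = 11.67 mol
D remaining = 15.68 − 11.67 = 4.010 mol
mass = 4.010 × 33.16 = 133.0 g

133 g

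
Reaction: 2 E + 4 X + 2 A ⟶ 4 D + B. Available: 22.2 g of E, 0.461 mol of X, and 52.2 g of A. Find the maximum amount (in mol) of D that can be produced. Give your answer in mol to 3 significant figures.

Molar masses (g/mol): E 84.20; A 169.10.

0.461 mol

n(E) = 22.20 / 84.20 = 0.2637 mol
n(X) = 0.4610 mol
n(A) = 52.20 / 169.10 = 0.3087 mol
n/ν → E: 0.1319, X: 0.1153, A: 0.1544; X is limiting.
n(D) = (4/4) × 0.4610 = 0.4610 mol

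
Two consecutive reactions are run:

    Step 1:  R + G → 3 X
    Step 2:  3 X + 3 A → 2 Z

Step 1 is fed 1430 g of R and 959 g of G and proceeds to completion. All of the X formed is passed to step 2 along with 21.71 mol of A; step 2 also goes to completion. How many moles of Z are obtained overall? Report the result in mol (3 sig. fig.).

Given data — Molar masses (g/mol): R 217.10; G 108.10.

Step 1:
n(R) = 1430 / 217.10 = 6.587 mol
n(G) = 959.0 / 108.10 = 8.871 mol
n/ν for R = 6.587/1 = 6.587
n/ν for G = 8.871/1 = 8.871
Smallest n/ν is R → limiting reagent.
n(X) produced = (3/1) × 6.587 = 19.76 mol
Step 2:
n(X) available = 19.76 mol
n(A) = 21.71 mol
n/ν for X = 19.76/3 = 6.587
n/ν for A = 21.71/3 = 7.237
Smallest n/ν is X → limiting reagent.
n(Z) = (2/3) × 19.76 = 13.17 mol

13.2 mol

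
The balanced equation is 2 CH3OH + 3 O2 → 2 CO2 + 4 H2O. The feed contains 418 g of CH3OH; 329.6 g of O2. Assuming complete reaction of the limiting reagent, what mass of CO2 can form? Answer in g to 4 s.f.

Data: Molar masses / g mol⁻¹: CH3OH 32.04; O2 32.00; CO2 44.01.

n(CH3OH) = 418.0 / 32.04 = 13.05 mol
n(O2) = 329.6 / 32.00 = 10.30 mol
n/ν for CH3OH = 13.05/2 = 6.525
n/ν for O2 = 10.30/3 = 3.433
Smallest n/ν is O2 → limiting reagent.
n(CO2) = (2/3) × 10.30 = 6.867 mol
mass = 6.867 × 44.01 = 302.2 g

302.2 g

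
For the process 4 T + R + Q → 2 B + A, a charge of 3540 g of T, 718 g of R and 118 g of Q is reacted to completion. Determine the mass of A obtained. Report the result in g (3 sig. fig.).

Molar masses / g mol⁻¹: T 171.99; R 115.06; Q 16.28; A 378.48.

n(T) = 3540 / 171.99 = 20.58 mol
n(R) = 718.0 / 115.06 = 6.240 mol
n(Q) = 118.0 / 16.28 = 7.248 mol
n/ν for T = 20.58/4 = 5.145
n/ν for R = 6.240/1 = 6.240
n/ν for Q = 7.248/1 = 7.248
Smallest n/ν is T → limiting reagent.
n(A) = (1/4) × 20.58 = 5.145 mol
mass = 5.145 × 378.48 = 1947 g

1950 g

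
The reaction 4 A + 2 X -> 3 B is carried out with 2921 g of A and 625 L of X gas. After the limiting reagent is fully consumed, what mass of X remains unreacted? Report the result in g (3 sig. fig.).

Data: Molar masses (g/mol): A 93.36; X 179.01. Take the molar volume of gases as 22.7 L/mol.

n(A) = 2921 / 93.36 = 31.29 mol
n(X) = 625.0 / 22.7 = 27.53 mol
n/ν for A = 31.29/4 = 7.823
n/ν for X = 27.53/2 = 13.77
Smallest n/ν is A → limiting reagent.
X consumed = (2/4) × 31.29 = 15.65 mol
X remaining = 27.53 − 15.65 = 11.88 mol
mass = 11.88 × 179.01 = 2127 g

2130 g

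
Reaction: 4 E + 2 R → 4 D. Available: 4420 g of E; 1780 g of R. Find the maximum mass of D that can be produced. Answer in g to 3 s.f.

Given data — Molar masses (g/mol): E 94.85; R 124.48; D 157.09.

n(E) = 4420 / 94.85 = 46.60 mol
n(R) = 1780 / 124.48 = 14.30 mol
n/ν for E = 46.60/4 = 11.65
n/ν for R = 14.30/2 = 7.150
Smallest n/ν is R → limiting reagent.
n(D) = (4/2) × 14.30 = 28.60 mol
mass = 28.60 × 157.09 = 4493 g

4490 g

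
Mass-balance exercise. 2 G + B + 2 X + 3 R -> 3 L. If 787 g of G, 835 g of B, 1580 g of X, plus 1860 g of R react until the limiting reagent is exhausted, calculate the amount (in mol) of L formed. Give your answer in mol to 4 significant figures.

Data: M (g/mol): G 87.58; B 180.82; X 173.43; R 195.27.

n(G) = 787.0 / 87.58 = 8.986 mol
n(B) = 835.0 / 180.82 = 4.618 mol
n(X) = 1580 / 173.43 = 9.110 mol
n(R) = 1860 / 195.27 = 9.525 mol
n/ν → G: 4.493, B: 4.618, X: 4.555, R: 3.175; R is limiting.
n(L) = (3/3) × 9.525 = 9.525 mol

9.525 mol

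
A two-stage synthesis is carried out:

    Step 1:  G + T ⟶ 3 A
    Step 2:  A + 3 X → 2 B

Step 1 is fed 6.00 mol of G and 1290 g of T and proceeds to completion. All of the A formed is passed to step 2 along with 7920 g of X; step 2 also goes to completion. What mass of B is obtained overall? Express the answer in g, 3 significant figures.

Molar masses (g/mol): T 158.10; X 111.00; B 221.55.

7980 g

Step 1:
n(G) = 6.000 mol
n(T) = 1290 / 158.10 = 8.159 mol
n/ν for G = 6.000/1 = 6.000
n/ν for T = 8.159/1 = 8.159
Smallest n/ν is G → limiting reagent.
n(A) produced = (3/1) × 6.000 = 18.00 mol
Step 2:
n(A) available = 18.00 mol
n(X) = 7920 / 111.00 = 71.35 mol
n/ν for A = 18.00/1 = 18.00
n/ν for X = 71.35/3 = 23.78
Smallest n/ν is A → limiting reagent.
n(B) = (2/1) × 18.00 = 36.00 mol
mass = 36.00 × 221.55 = 7976 g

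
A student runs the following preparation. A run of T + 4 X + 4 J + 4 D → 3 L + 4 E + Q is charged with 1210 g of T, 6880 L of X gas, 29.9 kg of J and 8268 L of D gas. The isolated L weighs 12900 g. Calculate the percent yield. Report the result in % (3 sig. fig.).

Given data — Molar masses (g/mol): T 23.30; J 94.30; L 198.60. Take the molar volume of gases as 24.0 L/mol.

n(T) = 1210 / 23.30 = 51.93 mol
n(X) = 6880 / 24.0 = 286.7 mol
n(J) = 29.90×1000 / 94.30 = 317.1 mol
n(D) = 8268 / 24.0 = 344.5 mol
n/ν for T = 51.93/1 = 51.93
n/ν for X = 286.7/4 = 71.68
n/ν for J = 317.1/4 = 79.28
n/ν for D = 344.5/4 = 86.13
Smallest n/ν is T → limiting reagent.
theoretical n(L) = (3/1) × 51.93 = 155.8 mol → 30940 g
% yield = 12900 / 30940 × 100 = 41.69 %

41.7 %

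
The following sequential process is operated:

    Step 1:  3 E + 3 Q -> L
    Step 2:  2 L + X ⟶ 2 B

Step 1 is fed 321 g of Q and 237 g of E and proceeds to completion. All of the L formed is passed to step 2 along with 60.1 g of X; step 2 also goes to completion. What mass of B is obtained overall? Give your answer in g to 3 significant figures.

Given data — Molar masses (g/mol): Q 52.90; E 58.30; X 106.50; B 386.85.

Step 1:
n(Q) = 321.0 / 52.90 = 6.068 mol
n(E) = 237.0 / 58.30 = 4.065 mol
n/ν for Q = 6.068/3 = 2.023
n/ν for E = 4.065/3 = 1.355
Smallest n/ν is E → limiting reagent.
n(L) produced = (1/3) × 4.065 = 1.355 mol
Step 2:
n(L) available = 1.355 mol
n(X) = 60.10 / 106.50 = 0.5643 mol
n/ν for L = 1.355/2 = 0.6775
n/ν for X = 0.5643/1 = 0.5643
Smallest n/ν is X → limiting reagent.
n(B) = (2/1) × 0.5643 = 1.129 mol
mass = 1.129 × 386.85 = 436.8 g

437 g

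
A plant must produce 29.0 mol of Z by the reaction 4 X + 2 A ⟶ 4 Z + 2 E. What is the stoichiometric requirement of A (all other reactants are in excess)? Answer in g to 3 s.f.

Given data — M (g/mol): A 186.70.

2710 g

n(Z) = 29.00 mol
n(A) = (2/4) × 29.00 = 14.50 mol
mass = 14.50 × 186.70 = 2707 g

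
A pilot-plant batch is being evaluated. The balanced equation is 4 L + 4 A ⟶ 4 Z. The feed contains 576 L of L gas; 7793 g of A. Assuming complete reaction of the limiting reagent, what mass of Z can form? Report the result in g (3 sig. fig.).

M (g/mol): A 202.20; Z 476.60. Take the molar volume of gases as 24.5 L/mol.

11200 g

n(L) = 576.0 / 24.5 = 23.51 mol
n(A) = 7793 / 202.20 = 38.54 mol
n/ν for L = 23.51/4 = 5.878
n/ν for A = 38.54/4 = 9.635
Smallest n/ν is L → limiting reagent.
n(Z) = (4/4) × 23.51 = 23.51 mol
mass = 23.51 × 476.60 = 11200 g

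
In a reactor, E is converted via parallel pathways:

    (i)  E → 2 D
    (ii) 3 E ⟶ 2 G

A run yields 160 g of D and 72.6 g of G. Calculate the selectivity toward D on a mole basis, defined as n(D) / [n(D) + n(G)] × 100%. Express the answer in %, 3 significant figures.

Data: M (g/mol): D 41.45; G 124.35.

n(D) = 160 / 41.45 = 3.860 mol
n(G) = 72.6 / 124.35 = 0.5838 mol
selectivity = 3.860/(3.860+0.5838) × 100 = 86.86 %

86.9 %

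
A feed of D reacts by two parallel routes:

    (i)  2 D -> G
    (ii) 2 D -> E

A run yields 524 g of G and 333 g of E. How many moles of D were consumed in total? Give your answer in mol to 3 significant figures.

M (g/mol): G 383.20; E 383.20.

n(G) = 524 / 383.20 = 1.367 mol
n(E) = 333 / 383.20 = 0.8690 mol
n(D) via (i) = (2/1)×1.367 = 2.734 mol
n(D) via (ii) = (2/1)×0.8690 = 1.738 mol
total n(D) = 2.734 + 1.738 = 4.472 mol

4.47 mol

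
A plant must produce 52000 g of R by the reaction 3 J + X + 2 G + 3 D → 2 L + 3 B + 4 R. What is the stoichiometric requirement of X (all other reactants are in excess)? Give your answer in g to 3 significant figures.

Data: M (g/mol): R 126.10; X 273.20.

28200 g

n(R) = 52000 / 126.10 = 412.4 mol
n(X) = (1/4) × 412.4 = 103.1 mol
mass = 103.1 × 273.20 = 28170 g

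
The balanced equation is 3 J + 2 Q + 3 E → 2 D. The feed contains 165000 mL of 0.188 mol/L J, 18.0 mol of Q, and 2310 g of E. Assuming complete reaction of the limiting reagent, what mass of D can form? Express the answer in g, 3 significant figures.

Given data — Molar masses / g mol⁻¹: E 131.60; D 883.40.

10300 g

n(J) = 0.188 × 165000/1000 = 31.02 mol
n(Q) = 18.00 mol
n(E) = 2310 / 131.60 = 17.55 mol
n/ν for J = 31.02/3 = 10.34
n/ν for Q = 18.00/2 = 9.000
n/ν for E = 17.55/3 = 5.850
Smallest n/ν is E → limiting reagent.
n(D) = (2/3) × 17.55 = 11.70 mol
mass = 11.70 × 883.40 = 10340 g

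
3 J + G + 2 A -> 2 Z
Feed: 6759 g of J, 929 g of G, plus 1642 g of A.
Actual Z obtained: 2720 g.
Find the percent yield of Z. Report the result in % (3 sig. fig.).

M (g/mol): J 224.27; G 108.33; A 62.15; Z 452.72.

n(J) = 6759 / 224.27 = 30.14 mol
n(G) = 929.0 / 108.33 = 8.576 mol
n(A) = 1642 / 62.15 = 26.42 mol
n/ν → J: 10.05, G: 8.576, A: 13.21; G is limiting.
theoretical n(Z) = (2/1) × 8.576 = 17.15 mol → 7764 g
% yield = 2720 / 7764 × 100 = 35.03 %

35.0 %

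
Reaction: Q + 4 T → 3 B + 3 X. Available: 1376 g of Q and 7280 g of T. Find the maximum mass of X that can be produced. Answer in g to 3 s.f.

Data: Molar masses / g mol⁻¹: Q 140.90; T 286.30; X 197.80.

n(Q) = 1376 / 140.90 = 9.766 mol
n(T) = 7280 / 286.30 = 25.43 mol
n/ν → Q: 9.766, T: 6.358; T is limiting.
n(X) = (3/4) × 25.43 = 19.07 mol
mass = 19.07 × 197.80 = 3772 g

3770 g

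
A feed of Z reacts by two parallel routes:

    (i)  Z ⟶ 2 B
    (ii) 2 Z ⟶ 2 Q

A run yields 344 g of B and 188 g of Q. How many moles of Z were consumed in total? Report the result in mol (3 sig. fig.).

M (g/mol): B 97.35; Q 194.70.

2.73 mol

n(B) = 344 / 97.35 = 3.534 mol
n(Q) = 188 / 194.70 = 0.9656 mol
n(Z) via (i) = (1/2)×3.534 = 1.767 mol
n(Z) via (ii) = (2/2)×0.9656 = 0.9656 mol
total n(Z) = 1.767 + 0.9656 = 2.733 mol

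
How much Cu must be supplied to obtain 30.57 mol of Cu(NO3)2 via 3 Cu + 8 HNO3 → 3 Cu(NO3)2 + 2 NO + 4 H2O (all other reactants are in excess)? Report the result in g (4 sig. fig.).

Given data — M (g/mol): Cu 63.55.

n(Cu(NO3)2) = 30.57 mol
n(Cu) = (3/3) × 30.57 = 30.57 mol
mass = 30.57 × 63.55 = 1943 g

1943 g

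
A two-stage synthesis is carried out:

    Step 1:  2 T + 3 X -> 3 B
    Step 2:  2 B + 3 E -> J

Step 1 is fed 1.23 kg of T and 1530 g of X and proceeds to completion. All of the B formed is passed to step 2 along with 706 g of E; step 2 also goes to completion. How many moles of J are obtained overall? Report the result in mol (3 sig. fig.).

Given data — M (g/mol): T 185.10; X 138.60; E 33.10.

4.98 mol

Step 1:
n(T) = 1.230×1000 / 185.10 = 6.645 mol
n(X) = 1530 / 138.60 = 11.04 mol
n/ν for T = 6.645/2 = 3.323
n/ν for X = 11.04/3 = 3.680
Smallest n/ν is T → limiting reagent.
n(B) produced = (3/2) × 6.645 = 9.968 mol
Step 2:
n(B) available = 9.968 mol
n(E) = 706.0 / 33.10 = 21.33 mol
n/ν for B = 9.968/2 = 4.984
n/ν for E = 21.33/3 = 7.110
Smallest n/ν is B → limiting reagent.
n(J) = (1/2) × 9.968 = 4.984 mol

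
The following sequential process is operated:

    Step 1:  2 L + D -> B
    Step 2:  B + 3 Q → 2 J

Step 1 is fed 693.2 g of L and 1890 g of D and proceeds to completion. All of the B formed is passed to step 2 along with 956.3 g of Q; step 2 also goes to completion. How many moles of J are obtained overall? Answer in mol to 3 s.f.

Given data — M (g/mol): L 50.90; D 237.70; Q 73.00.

Step 1:
n(L) = 693.2 / 50.90 = 13.62 mol
n(D) = 1890 / 237.70 = 7.951 mol
n/ν → L: 6.810, D: 7.951; L is limiting.
n(B) produced = (1/2) × 13.62 = 6.810 mol
Step 2:
n(B) available = 6.810 mol
n(Q) = 956.3 / 73.00 = 13.10 mol
n/ν → B: 6.810, Q: 4.367; Q is limiting.
n(J) = (2/3) × 13.10 = 8.733 mol

8.73 mol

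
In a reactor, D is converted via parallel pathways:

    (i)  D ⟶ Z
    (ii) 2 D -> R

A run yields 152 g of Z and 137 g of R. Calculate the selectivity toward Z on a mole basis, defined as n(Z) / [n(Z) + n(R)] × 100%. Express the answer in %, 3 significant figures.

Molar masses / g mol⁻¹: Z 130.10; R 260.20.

68.9 %

n(Z) = 152 / 130.10 = 1.168 mol
n(R) = 137 / 260.20 = 0.5265 mol
selectivity = 1.168/(1.168+0.5265) × 100 = 68.93 %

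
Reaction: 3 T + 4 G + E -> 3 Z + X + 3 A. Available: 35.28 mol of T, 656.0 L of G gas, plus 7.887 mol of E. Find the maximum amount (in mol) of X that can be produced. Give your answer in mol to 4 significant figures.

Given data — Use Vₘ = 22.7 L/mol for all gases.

n(T) = 35.28 mol
n(G) = 656.0 / 22.7 = 28.90 mol
n(E) = 7.887 mol
n/ν → T: 11.76, G: 7.225, E: 7.887; G is limiting.
n(X) = (1/4) × 28.90 = 7.225 mol

7.225 mol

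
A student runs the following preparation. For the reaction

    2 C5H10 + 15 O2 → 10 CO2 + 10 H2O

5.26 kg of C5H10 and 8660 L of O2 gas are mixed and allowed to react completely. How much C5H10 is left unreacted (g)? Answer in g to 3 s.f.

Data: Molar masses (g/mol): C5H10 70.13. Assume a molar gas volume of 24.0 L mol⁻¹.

n(C5H10) = 5.260×1000 / 70.13 = 75.00 mol
n(O2) = 8660 / 24.0 = 360.8 mol
n/ν for C5H10 = 75.00/2 = 37.50
n/ν for O2 = 360.8/15 = 24.05
Smallest n/ν is O2 → limiting reagent.
C5H10 consumed = (2/15) × 360.8 = 48.11 mol
C5H10 remaining = 75.00 − 48.11 = 26.89 mol
mass = 26.89 × 70.13 = 1886 g

1890 g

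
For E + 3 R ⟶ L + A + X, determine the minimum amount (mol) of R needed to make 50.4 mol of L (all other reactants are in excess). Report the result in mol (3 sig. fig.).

n(L) = 50.40 mol
n(R) = (3/1) × 50.40 = 151.2 mol

151 mol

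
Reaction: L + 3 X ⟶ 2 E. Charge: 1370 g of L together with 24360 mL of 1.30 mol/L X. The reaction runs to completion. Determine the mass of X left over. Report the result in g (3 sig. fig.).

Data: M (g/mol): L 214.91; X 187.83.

n(L) = 1370 / 214.91 = 6.375 mol
n(X) = 1.30 × 24360/1000 = 31.67 mol
n/ν → L: 6.375, X: 10.56; L is limiting.
X consumed = (3/1) × 6.375 = 19.13 mol
X remaining = 31.67 − 19.13 = 12.54 mol
mass = 12.54 × 187.83 = 2355 g

2360 g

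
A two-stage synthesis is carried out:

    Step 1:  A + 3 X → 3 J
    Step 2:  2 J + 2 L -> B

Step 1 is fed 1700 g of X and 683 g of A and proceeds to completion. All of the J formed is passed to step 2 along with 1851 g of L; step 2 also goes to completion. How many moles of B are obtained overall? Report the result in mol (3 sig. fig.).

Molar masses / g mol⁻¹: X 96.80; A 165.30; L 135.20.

Step 1:
n(X) = 1700 / 96.80 = 17.56 mol
n(A) = 683.0 / 165.30 = 4.132 mol
n/ν → X: 5.853, A: 4.132; A is limiting.
n(J) produced = (3/1) × 4.132 = 12.40 mol
Step 2:
n(J) available = 12.40 mol
n(L) = 1851 / 135.20 = 13.69 mol
n/ν → J: 6.200, L: 6.845; J is limiting.
n(B) = (1/2) × 12.40 = 6.200 mol

6.20 mol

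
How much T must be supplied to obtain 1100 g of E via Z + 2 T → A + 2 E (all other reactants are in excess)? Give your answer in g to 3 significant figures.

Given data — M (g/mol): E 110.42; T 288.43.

2870 g

n(E) = 1100 / 110.42 = 9.962 mol
n(T) = (2/2) × 9.962 = 9.962 mol
mass = 9.962 × 288.43 = 2873 g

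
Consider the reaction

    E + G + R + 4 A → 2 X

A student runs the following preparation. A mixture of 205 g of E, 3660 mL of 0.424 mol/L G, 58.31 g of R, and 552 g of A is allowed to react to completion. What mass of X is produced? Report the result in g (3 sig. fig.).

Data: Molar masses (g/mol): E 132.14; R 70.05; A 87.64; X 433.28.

721 g

n(E) = 205.0 / 132.14 = 1.551 mol
n(G) = 0.424 × 3660/1000 = 1.552 mol
n(R) = 58.31 / 70.05 = 0.8324 mol
n(A) = 552.0 / 87.64 = 6.298 mol
n/ν for E = 1.551/1 = 1.551
n/ν for G = 1.552/1 = 1.552
n/ν for R = 0.8324/1 = 0.8324
n/ν for A = 6.298/4 = 1.575
Smallest n/ν is R → limiting reagent.
n(X) = (2/1) × 0.8324 = 1.665 mol
mass = 1.665 × 433.28 = 721.4 g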